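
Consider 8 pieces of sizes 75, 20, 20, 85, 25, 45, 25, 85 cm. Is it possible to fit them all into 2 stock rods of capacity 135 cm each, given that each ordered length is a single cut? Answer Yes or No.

No

Total = 380 cm; ⌈380/135⌉ = 3.
At least 3 stock rods are required, but only 2 are allowed.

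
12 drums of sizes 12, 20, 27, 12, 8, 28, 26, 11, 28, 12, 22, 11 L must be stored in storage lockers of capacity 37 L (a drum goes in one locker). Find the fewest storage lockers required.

7

Total = 28 + 28 + 27 + 26 + 22 + 20 + 12 + 12 + 12 + 11 + 11 + 8 = 217 L.
Lower bound: ⌈217/37⌉ = 6 storage lockers.
A packing using 7 storage lockers:
  locker 1: 28 + 8 = 36
  locker 2: 28 = 28
  locker 3: 27 = 27
  locker 4: 26 + 11 = 37
  locker 5: 22 + 12 = 34
  locker 6: 20 + 12 = 32
  locker 7: 12 + 11 = 23
No arrangement into 6 storage lockers stays within capacity, so 7 is optimal.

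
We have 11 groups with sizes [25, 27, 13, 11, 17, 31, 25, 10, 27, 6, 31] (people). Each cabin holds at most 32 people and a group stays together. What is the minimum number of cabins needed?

8

Total = 31 + 31 + 27 + 27 + 25 + 25 + 17 + 13 + 11 + 10 + 6 = 223 people.
Lower bound: ⌈223/32⌉ = 7 cabins.
A packing using 8 cabins:
  cabin 1: 31 = 31
  cabin 2: 31 = 31
  cabin 3: 27 = 27
  cabin 4: 27 = 27
  cabin 5: 25 + 6 = 31
  cabin 6: 25 = 25
  cabin 7: 17 + 13 = 30
  cabin 8: 11 + 10 = 21
No arrangement into 7 cabins stays within capacity, so 8 is optimal.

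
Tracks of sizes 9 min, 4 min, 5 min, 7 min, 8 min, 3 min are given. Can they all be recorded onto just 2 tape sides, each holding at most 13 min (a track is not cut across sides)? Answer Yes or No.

No

Total = 36 min; ⌈36/13⌉ = 3.
At least 3 tape sides are required, but only 2 are allowed.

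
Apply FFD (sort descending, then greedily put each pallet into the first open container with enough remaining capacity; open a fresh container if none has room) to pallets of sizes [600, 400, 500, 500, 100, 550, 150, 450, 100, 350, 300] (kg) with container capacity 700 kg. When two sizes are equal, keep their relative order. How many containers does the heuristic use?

7

Sorted descending: 600, 550, 500, 500, 450, 400, 350, 300, 150, 100, 100.
  600 → container 1 (new)  [load 600/700]
  550 → container 2 (new)  [load 550/700]
  500 → container 3 (new)  [load 500/700]
  500 → container 4 (new)  [load 500/700]
  450 → container 5 (new)  [load 450/700]
  400 → container 6 (new)  [load 400/700]
  350 → container 7 (new)  [load 350/700]
  300 → container 6  [load 700/700]
  150 → container 2  [load 700/700]
  100 → container 1  [load 700/700]
  100 → container 3  [load 600/700]
7 containers opened.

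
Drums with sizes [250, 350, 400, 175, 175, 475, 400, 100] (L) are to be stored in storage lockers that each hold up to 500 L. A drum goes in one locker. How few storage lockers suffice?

6

Total = 475 + 400 + 400 + 350 + 250 + 175 + 175 + 100 = 2325 L.
Lower bound: ⌈2325/500⌉ = 5 storage lockers.
A packing using 6 storage lockers:
  locker 1: 475 = 475
  locker 2: 400 + 100 = 500
  locker 3: 400 = 400
  locker 4: 350 = 350
  locker 5: 250 + 175 = 425
  locker 6: 175 = 175
No arrangement into 5 storage lockers stays within capacity, so 6 is optimal.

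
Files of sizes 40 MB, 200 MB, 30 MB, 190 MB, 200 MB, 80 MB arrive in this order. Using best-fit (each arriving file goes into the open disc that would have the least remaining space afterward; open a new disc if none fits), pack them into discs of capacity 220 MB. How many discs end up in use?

  40 → disc 1 (new)  [load 40/220]
  200 → disc 2 (new)  [load 200/220]
  30 → disc 1  [load 70/220]
  190 → disc 3 (new)  [load 190/220]
  200 → disc 4 (new)  [load 200/220]
  80 → disc 1  [load 150/220]
4 discs opened.

4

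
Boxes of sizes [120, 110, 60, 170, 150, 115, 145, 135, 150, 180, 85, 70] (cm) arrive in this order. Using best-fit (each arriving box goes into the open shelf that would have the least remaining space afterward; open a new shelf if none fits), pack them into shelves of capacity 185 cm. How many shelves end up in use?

10

  120 → shelf 1 (new)  [load 120/185]
  110 → shelf 2 (new)  [load 110/185]
  60 → shelf 1  [load 180/185]
  170 → shelf 3 (new)  [load 170/185]
  150 → shelf 4 (new)  [load 150/185]
  115 → shelf 5 (new)  [load 115/185]
  145 → shelf 6 (new)  [load 145/185]
  135 → shelf 7 (new)  [load 135/185]
  150 → shelf 8 (new)  [load 150/185]
  180 → shelf 9 (new)  [load 180/185]
  85 → shelf 10 (new)  [load 85/185]
  70 → shelf 5  [load 185/185]
10 shelves opened.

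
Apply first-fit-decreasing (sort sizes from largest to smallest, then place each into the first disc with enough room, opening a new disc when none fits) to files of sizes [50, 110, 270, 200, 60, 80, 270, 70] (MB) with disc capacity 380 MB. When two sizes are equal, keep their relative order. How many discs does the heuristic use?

Sorted descending: 270, 270, 200, 110, 80, 70, 60, 50.
  270 → disc 1 (new)  [load 270/380]
  270 → disc 2 (new)  [load 270/380]
  200 → disc 3 (new)  [load 200/380]
  110 → disc 1  [load 380/380]
  80 → disc 2  [load 350/380]
  70 → disc 3  [load 270/380]
  60 → disc 3  [load 330/380]
  50 → disc 3  [load 380/380]
3 discs opened.

3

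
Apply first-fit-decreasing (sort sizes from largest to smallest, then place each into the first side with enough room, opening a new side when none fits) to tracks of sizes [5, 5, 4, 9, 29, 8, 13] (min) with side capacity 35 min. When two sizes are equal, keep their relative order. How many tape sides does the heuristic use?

Sorted descending: 29, 13, 9, 8, 5, 5, 4.
  29 → side 1 (new)  [load 29/35]
  13 → side 2 (new)  [load 13/35]
  9 → side 2  [load 22/35]
  8 → side 2  [load 30/35]
  5 → side 1  [load 34/35]
  5 → side 2  [load 35/35]
  4 → side 3 (new)  [load 4/35]
3 tape sides opened.

3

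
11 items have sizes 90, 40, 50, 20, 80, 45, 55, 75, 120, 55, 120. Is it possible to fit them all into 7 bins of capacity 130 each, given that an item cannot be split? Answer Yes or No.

Yes

A valid assignment using 6 bins:
  bin 1: 120 = 120
  bin 2: 120 = 120
  bin 3: 90 + 40 = 130
  bin 4: 80 + 50 = 130
  bin 5: 75 + 55 = 130
  bin 6: 55 + 45 + 20 = 120
That uses only 6 ≤ 7, so 7 bins are enough.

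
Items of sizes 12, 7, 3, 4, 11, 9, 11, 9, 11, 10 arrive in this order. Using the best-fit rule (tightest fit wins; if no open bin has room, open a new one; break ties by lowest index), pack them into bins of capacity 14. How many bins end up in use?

8

  12 → bin 1 (new)  [load 12/14]
  7 → bin 2 (new)  [load 7/14]
  3 → bin 2  [load 10/14]
  4 → bin 2  [load 14/14]
  11 → bin 3 (new)  [load 11/14]
  9 → bin 4 (new)  [load 9/14]
  11 → bin 5 (new)  [load 11/14]
  9 → bin 6 (new)  [load 9/14]
  11 → bin 7 (new)  [load 11/14]
  10 → bin 8 (new)  [load 10/14]
8 bins opened.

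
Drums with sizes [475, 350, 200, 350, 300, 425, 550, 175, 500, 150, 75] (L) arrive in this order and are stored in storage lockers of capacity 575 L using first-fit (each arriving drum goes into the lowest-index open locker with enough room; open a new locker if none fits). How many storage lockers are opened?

  475 → locker 1 (new)  [load 475/575]
  350 → locker 2 (new)  [load 350/575]
  200 → locker 2  [load 550/575]
  350 → locker 3 (new)  [load 350/575]
  300 → locker 4 (new)  [load 300/575]
  425 → locker 5 (new)  [load 425/575]
  550 → locker 6 (new)  [load 550/575]
  175 → locker 3  [load 525/575]
  500 → locker 7 (new)  [load 500/575]
  150 → locker 4  [load 450/575]
  75 → locker 1  [load 550/575]
7 storage lockers opened.

7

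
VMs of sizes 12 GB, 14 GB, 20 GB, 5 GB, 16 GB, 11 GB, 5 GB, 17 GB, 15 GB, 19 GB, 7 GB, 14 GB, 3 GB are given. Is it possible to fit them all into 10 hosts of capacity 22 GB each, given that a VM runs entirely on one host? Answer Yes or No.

A valid assignment using 9 hosts:
  host 1: 20 = 20
  host 2: 19 + 3 = 22
  host 3: 17 + 5 = 22
  host 4: 16 + 5 = 21
  host 5: 15 + 7 = 22
  host 6: 14 = 14
  host 7: 14 = 14
  host 8: 12 = 12
  host 9: 11 = 11
That uses only 9 ≤ 10, so 10 hosts are enough.

Yes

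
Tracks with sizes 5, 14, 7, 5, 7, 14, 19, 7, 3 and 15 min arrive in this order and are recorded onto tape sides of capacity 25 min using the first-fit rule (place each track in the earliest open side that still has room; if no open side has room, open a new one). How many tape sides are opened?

  5 → side 1 (new)  [load 5/25]
  14 → side 1  [load 19/25]
  7 → side 2 (new)  [load 7/25]
  5 → side 1  [load 24/25]
  7 → side 2  [load 14/25]
  14 → side 3 (new)  [load 14/25]
  19 → side 4 (new)  [load 19/25]
  7 → side 2  [load 21/25]
  3 → side 2  [load 24/25]
  15 → side 5 (new)  [load 15/25]
5 tape sides opened.

5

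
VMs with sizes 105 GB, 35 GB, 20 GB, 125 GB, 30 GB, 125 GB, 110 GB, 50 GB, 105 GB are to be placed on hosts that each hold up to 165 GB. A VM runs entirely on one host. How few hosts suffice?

Total = 125 + 125 + 110 + 105 + 105 + 50 + 35 + 30 + 20 = 705 GB.
Lower bound: ⌈705/165⌉ = 5 hosts.
A packing using 5 hosts:
  host 1: 125 + 35 = 160
  host 2: 125 + 30 = 155
  host 3: 110 + 50 = 160
  host 4: 105 + 20 = 125
  host 5: 105 = 105
This matches the lower bound, so 5 is optimal.

5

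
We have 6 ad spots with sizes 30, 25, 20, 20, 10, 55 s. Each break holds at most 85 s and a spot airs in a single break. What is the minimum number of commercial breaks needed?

Total = 55 + 30 + 25 + 20 + 20 + 10 = 160 s.
Lower bound: ⌈160/85⌉ = 2 commercial breaks.
A packing using 2 commercial breaks:
  break 1: 55 + 30 = 85
  break 2: 25 + 20 + 20 + 10 = 75
This matches the lower bound, so 2 is optimal.

2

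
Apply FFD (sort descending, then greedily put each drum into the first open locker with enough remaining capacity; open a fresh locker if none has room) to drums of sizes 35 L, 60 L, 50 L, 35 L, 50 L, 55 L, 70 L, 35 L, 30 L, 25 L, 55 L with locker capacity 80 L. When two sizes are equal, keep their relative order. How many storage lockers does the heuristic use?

Sorted descending: 70, 60, 55, 55, 50, 50, 35, 35, 35, 30, 25.
  70 → locker 1 (new)  [load 70/80]
  60 → locker 2 (new)  [load 60/80]
  55 → locker 3 (new)  [load 55/80]
  55 → locker 4 (new)  [load 55/80]
  50 → locker 5 (new)  [load 50/80]
  50 → locker 6 (new)  [load 50/80]
  35 → locker 7 (new)  [load 35/80]
  35 → locker 7  [load 70/80]
  35 → locker 8 (new)  [load 35/80]
  30 → locker 5  [load 80/80]
  25 → locker 3  [load 80/80]
8 storage lockers opened.

8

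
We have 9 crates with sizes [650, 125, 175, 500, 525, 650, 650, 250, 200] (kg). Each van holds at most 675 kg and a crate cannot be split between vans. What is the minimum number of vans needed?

Total = 650 + 650 + 650 + 525 + 500 + 250 + 200 + 175 + 125 = 3725 kg.
Lower bound: ⌈3725/675⌉ = 6 vans.
A packing using 6 vans:
  van 1: 650 = 650
  van 2: 650 = 650
  van 3: 650 = 650
  van 4: 525 + 125 = 650
  van 5: 500 + 175 = 675
  van 6: 250 + 200 = 450
This matches the lower bound, so 6 is optimal.

6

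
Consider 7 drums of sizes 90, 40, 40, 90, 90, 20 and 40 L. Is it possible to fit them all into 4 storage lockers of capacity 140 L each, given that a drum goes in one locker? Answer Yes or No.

A valid assignment using 4 storage lockers:
  locker 1: 90 + 40 = 130
  locker 2: 90 + 40 = 130
  locker 3: 90 + 40 = 130
  locker 4: 20 = 20
Every load is within 140 L, so 4 storage lockers suffice.

Yes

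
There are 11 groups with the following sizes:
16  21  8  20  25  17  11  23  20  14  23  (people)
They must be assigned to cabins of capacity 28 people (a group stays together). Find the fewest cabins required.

9

Total = 25 + 23 + 23 + 21 + 20 + 20 + 17 + 16 + 14 + 11 + 8 = 198 people.
Lower bound: ⌈198/28⌉ = 8 cabins.
A packing using 9 cabins:
  cabin 1: 25 = 25
  cabin 2: 23 = 23
  cabin 3: 23 = 23
  cabin 4: 21 = 21
  cabin 5: 20 + 8 = 28
  cabin 6: 20 = 20
  cabin 7: 17 + 11 = 28
  cabin 8: 16 = 16
  cabin 9: 14 = 14
No arrangement into 8 cabins stays within capacity, so 9 is optimal.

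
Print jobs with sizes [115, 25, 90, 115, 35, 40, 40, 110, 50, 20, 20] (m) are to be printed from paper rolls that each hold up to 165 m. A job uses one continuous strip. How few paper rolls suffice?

Total = 115 + 115 + 110 + 90 + 50 + 40 + 40 + 35 + 25 + 20 + 20 = 660 m.
Lower bound: ⌈660/165⌉ = 4 paper rolls.
A packing using 5 paper rolls:
  roll 1: 115 + 50 = 165
  roll 2: 115 + 40 = 155
  roll 3: 110 + 40 = 150
  roll 4: 90 + 35 + 25 = 150
  roll 5: 20 + 20 = 40
No arrangement into 4 paper rolls stays within capacity, so 5 is optimal.

5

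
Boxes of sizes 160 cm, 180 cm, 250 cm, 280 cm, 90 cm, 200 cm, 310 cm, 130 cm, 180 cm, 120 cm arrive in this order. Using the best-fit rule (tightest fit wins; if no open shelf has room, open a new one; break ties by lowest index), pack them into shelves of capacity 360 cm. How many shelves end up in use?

  160 → shelf 1 (new)  [load 160/360]
  180 → shelf 1  [load 340/360]
  250 → shelf 2 (new)  [load 250/360]
  280 → shelf 3 (new)  [load 280/360]
  90 → shelf 2  [load 340/360]
  200 → shelf 4 (new)  [load 200/360]
  310 → shelf 5 (new)  [load 310/360]
  130 → shelf 4  [load 330/360]
  180 → shelf 6 (new)  [load 180/360]
  120 → shelf 6  [load 300/360]
6 shelves opened.

6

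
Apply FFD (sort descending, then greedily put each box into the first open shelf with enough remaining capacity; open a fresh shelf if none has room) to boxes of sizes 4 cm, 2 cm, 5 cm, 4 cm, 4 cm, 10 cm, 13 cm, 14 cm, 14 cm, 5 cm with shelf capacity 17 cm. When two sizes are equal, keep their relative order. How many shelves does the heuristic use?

Sorted descending: 14, 14, 13, 10, 5, 5, 4, 4, 4, 2.
  14 → shelf 1 (new)  [load 14/17]
  14 → shelf 2 (new)  [load 14/17]
  13 → shelf 3 (new)  [load 13/17]
  10 → shelf 4 (new)  [load 10/17]
  5 → shelf 4  [load 15/17]
  5 → shelf 5 (new)  [load 5/17]
  4 → shelf 3  [load 17/17]
  4 → shelf 5  [load 9/17]
  4 → shelf 5  [load 13/17]
  2 → shelf 1  [load 16/17]
5 shelves opened.

5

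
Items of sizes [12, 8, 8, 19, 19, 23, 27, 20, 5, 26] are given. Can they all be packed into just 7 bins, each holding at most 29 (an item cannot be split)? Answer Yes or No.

A valid assignment using 7 bins:
  bin 1: 27 = 27
  bin 2: 26 = 26
  bin 3: 23 + 5 = 28
  bin 4: 20 + 8 = 28
  bin 5: 19 + 8 = 27
  bin 6: 19 = 19
  bin 7: 12 = 12
Every load is within 29, so 7 bins suffice.

Yes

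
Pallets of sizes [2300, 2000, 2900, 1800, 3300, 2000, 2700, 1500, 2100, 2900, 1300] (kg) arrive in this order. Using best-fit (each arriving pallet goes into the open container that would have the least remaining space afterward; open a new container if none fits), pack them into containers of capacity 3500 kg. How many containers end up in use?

  2300 → container 1 (new)  [load 2300/3500]
  2000 → container 2 (new)  [load 2000/3500]
  2900 → container 3 (new)  [load 2900/3500]
  1800 → container 4 (new)  [load 1800/3500]
  3300 → container 5 (new)  [load 3300/3500]
  2000 → container 6 (new)  [load 2000/3500]
  2700 → container 7 (new)  [load 2700/3500]
  1500 → container 2  [load 3500/3500]
  2100 → container 8 (new)  [load 2100/3500]
  2900 → container 9 (new)  [load 2900/3500]
  1300 → container 8  [load 3400/3500]
9 containers opened.

9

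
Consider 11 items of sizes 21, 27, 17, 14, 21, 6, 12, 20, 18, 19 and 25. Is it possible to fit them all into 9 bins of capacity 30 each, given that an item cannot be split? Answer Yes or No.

Yes

A valid assignment using 9 bins:
  bin 1: 27 = 27
  bin 2: 25 = 25
  bin 3: 21 + 6 = 27
  bin 4: 21 = 21
  bin 5: 20 = 20
  bin 6: 19 = 19
  bin 7: 18 + 12 = 30
  bin 8: 17 = 17
  bin 9: 14 = 14
Every load is within 30, so 9 bins suffice.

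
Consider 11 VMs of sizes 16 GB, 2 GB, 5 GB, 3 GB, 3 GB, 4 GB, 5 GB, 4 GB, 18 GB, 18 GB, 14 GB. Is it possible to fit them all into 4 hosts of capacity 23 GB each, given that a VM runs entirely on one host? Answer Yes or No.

A valid assignment using 4 hosts:
  host 1: 18 + 5 = 23
  host 2: 18 + 5 = 23
  host 3: 16 + 4 + 3 = 23
  host 4: 14 + 4 + 3 + 2 = 23
Every load is within 23 GB, so 4 hosts suffice.

Yes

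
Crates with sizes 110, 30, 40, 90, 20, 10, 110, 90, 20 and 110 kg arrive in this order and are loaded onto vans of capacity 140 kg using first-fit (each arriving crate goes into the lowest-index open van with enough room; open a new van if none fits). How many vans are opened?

5

  110 → van 1 (new)  [load 110/140]
  30 → van 1  [load 140/140]
  40 → van 2 (new)  [load 40/140]
  90 → van 2  [load 130/140]
  20 → van 3 (new)  [load 20/140]
  10 → van 2  [load 140/140]
  110 → van 3  [load 130/140]
  90 → van 4 (new)  [load 90/140]
  20 → van 4  [load 110/140]
  110 → van 5 (new)  [load 110/140]
5 vans opened.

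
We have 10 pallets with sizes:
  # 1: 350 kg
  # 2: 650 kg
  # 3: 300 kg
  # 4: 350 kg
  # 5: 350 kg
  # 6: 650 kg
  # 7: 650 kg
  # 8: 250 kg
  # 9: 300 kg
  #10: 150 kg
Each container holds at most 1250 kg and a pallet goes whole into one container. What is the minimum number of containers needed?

Total = 650 + 650 + 650 + 350 + 350 + 350 + 300 + 300 + 250 + 150 = 4000 kg.
Lower bound: ⌈4000/1250⌉ = 4 containers.
A packing using 4 containers:
  container 1: 650 + 350 + 250 = 1250
  container 2: 650 + 350 + 150 = 1150
  container 3: 650 + 350 = 1000
  container 4: 300 + 300 = 600
This matches the lower bound, so 4 is optimal.

4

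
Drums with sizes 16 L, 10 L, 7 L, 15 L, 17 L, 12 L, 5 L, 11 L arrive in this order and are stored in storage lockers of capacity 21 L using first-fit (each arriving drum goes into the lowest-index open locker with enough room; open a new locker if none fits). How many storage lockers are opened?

6

  16 → locker 1 (new)  [load 16/21]
  10 → locker 2 (new)  [load 10/21]
  7 → locker 2  [load 17/21]
  15 → locker 3 (new)  [load 15/21]
  17 → locker 4 (new)  [load 17/21]
  12 → locker 5 (new)  [load 12/21]
  5 → locker 1  [load 21/21]
  11 → locker 6 (new)  [load 11/21]
6 storage lockers opened.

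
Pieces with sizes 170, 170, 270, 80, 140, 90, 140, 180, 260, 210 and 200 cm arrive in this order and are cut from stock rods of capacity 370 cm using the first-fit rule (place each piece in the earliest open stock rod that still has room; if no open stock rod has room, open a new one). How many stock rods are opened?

  170 → stock rod 1 (new)  [load 170/370]
  170 → stock rod 1  [load 340/370]
  270 → stock rod 2 (new)  [load 270/370]
  80 → stock rod 2  [load 350/370]
  140 → stock rod 3 (new)  [load 140/370]
  90 → stock rod 3  [load 230/370]
  140 → stock rod 3  [load 370/370]
  180 → stock rod 4 (new)  [load 180/370]
  260 → stock rod 5 (new)  [load 260/370]
  210 → stock rod 6 (new)  [load 210/370]
  200 → stock rod 7 (new)  [load 200/370]
7 stock rods opened.

7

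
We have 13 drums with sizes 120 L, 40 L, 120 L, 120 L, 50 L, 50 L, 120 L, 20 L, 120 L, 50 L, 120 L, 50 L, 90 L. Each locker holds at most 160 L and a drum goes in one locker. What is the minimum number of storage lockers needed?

8

Total = 120 + 120 + 120 + 120 + 120 + 120 + 90 + 50 + 50 + 50 + 50 + 40 + 20 = 1070 L.
Lower bound: ⌈1070/160⌉ = 7 storage lockers.
A packing using 8 storage lockers:
  locker 1: 120 + 40 = 160
  locker 2: 120 + 20 = 140
  locker 3: 120 = 120
  locker 4: 120 = 120
  locker 5: 120 = 120
  locker 6: 120 = 120
  locker 7: 90 + 50 = 140
  locker 8: 50 + 50 + 50 = 150
No arrangement into 7 storage lockers stays within capacity, so 8 is optimal.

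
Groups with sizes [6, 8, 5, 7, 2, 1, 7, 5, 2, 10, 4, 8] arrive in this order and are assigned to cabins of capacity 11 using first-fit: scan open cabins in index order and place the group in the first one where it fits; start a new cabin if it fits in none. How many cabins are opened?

7

  6 → cabin 1 (new)  [load 6/11]
  8 → cabin 2 (new)  [load 8/11]
  5 → cabin 1  [load 11/11]
  7 → cabin 3 (new)  [load 7/11]
  2 → cabin 2  [load 10/11]
  1 → cabin 2  [load 11/11]
  7 → cabin 4 (new)  [load 7/11]
  5 → cabin 5 (new)  [load 5/11]
  2 → cabin 3  [load 9/11]
  10 → cabin 6 (new)  [load 10/11]
  4 → cabin 4  [load 11/11]
  8 → cabin 7 (new)  [load 8/11]
7 cabins opened.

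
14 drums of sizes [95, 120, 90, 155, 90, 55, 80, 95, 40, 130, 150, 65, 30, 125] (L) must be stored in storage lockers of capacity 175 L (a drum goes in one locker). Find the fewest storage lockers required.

9

Total = 155 + 150 + 130 + 125 + 120 + 95 + 95 + 90 + 90 + 80 + 65 + 55 + 40 + 30 = 1320 L.
Lower bound: ⌈1320/175⌉ = 8 storage lockers.
Also, 9 drums each exceed 175/2 L, and no two of those can share a locker, so at least 9 storage lockers are needed.
A packing using 9 storage lockers:
  locker 1: 155 = 155
  locker 2: 150 = 150
  locker 3: 130 + 40 = 170
  locker 4: 125 + 30 = 155
  locker 5: 120 + 55 = 175
  locker 6: 95 + 80 = 175
  locker 7: 95 + 65 = 160
  locker 8: 90 = 90
  locker 9: 90 = 90
This matches the lower bound, so 9 is optimal.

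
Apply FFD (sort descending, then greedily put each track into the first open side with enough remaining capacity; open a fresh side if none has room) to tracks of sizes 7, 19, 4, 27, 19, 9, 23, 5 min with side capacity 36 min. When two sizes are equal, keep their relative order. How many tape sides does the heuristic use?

4

Sorted descending: 27, 23, 19, 19, 9, 7, 5, 4.
  27 → side 1 (new)  [load 27/36]
  23 → side 2 (new)  [load 23/36]
  19 → side 3 (new)  [load 19/36]
  19 → side 4 (new)  [load 19/36]
  9 → side 1  [load 36/36]
  7 → side 2  [load 30/36]
  5 → side 2  [load 35/36]
  4 → side 3  [load 23/36]
4 tape sides opened.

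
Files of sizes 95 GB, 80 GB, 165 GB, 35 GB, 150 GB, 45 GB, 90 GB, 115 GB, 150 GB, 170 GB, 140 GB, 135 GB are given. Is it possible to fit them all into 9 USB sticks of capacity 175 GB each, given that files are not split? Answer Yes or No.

Yes

A valid assignment using 9 USB sticks:
  USB stick 1: 170 = 170
  USB stick 2: 165 = 165
  USB stick 3: 150 = 150
  USB stick 4: 150 = 150
  USB stick 5: 140 + 35 = 175
  USB stick 6: 135 = 135
  USB stick 7: 115 + 45 = 160
  USB stick 8: 95 + 80 = 175
  USB stick 9: 90 = 90
Every load is within 175 GB, so 9 USB sticks suffice.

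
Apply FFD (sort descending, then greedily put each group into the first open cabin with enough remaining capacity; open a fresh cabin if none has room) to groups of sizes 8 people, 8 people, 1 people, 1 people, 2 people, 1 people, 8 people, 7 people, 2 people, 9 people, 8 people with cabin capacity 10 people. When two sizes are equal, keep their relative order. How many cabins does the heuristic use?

6

Sorted descending: 9, 8, 8, 8, 8, 7, 2, 2, 1, 1, 1.
  9 → cabin 1 (new)  [load 9/10]
  8 → cabin 2 (new)  [load 8/10]
  8 → cabin 3 (new)  [load 8/10]
  8 → cabin 4 (new)  [load 8/10]
  8 → cabin 5 (new)  [load 8/10]
  7 → cabin 6 (new)  [load 7/10]
  2 → cabin 2  [load 10/10]
  2 → cabin 3  [load 10/10]
  1 → cabin 1  [load 10/10]
  1 → cabin 4  [load 9/10]
  1 → cabin 4  [load 10/10]
6 cabins opened.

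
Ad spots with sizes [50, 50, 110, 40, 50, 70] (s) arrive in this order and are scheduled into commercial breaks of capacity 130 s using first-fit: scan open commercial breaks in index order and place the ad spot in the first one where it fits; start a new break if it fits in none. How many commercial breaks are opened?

4

  50 → break 1 (new)  [load 50/130]
  50 → break 1  [load 100/130]
  110 → break 2 (new)  [load 110/130]
  40 → break 3 (new)  [load 40/130]
  50 → break 3  [load 90/130]
  70 → break 4 (new)  [load 70/130]
4 commercial breaks opened.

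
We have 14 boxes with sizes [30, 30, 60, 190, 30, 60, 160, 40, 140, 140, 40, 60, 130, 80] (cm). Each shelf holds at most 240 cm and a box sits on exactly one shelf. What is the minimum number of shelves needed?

6

Total = 190 + 160 + 140 + 140 + 130 + 80 + 60 + 60 + 60 + 40 + 40 + 30 + 30 + 30 = 1190 cm.
Lower bound: ⌈1190/240⌉ = 5 shelves.
A packing using 6 shelves:
  shelf 1: 190 + 40 = 230
  shelf 2: 160 + 80 = 240
  shelf 3: 140 + 60 + 40 = 240
  shelf 4: 140 + 60 + 30 = 230
  shelf 5: 130 + 60 + 30 = 220
  shelf 6: 30 = 30
No arrangement into 5 shelves stays within capacity, so 6 is optimal.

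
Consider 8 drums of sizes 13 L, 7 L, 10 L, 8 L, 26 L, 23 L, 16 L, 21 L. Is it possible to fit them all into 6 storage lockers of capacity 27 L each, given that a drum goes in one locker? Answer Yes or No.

A valid assignment using 6 storage lockers:
  locker 1: 26 = 26
  locker 2: 23 = 23
  locker 3: 21 = 21
  locker 4: 16 + 10 = 26
  locker 5: 13 + 8 = 21
  locker 6: 7 = 7
Every load is within 27 L, so 6 storage lockers suffice.

Yes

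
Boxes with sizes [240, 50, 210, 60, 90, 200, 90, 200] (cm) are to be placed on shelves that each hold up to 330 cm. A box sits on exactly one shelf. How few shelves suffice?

4

Total = 240 + 210 + 200 + 200 + 90 + 90 + 60 + 50 = 1140 cm.
Lower bound: ⌈1140/330⌉ = 4 shelves.
A packing using 4 shelves:
  shelf 1: 240 + 90 = 330
  shelf 2: 210 + 90 = 300
  shelf 3: 200 + 60 + 50 = 310
  shelf 4: 200 = 200
This matches the lower bound, so 4 is optimal.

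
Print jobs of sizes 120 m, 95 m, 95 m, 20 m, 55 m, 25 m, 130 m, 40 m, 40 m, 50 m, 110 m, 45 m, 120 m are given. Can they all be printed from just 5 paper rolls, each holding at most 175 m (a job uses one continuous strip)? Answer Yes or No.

No

Total = 945 m; ⌈945/175⌉ = 6.
At least 6 paper rolls are required, but only 5 are allowed.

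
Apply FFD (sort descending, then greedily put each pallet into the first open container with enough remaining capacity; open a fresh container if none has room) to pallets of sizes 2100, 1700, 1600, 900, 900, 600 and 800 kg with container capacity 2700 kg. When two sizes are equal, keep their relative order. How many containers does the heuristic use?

Sorted descending: 2100, 1700, 1600, 900, 900, 800, 600.
  2100 → container 1 (new)  [load 2100/2700]
  1700 → container 2 (new)  [load 1700/2700]
  1600 → container 3 (new)  [load 1600/2700]
  900 → container 2  [load 2600/2700]
  900 → container 3  [load 2500/2700]
  800 → container 4 (new)  [load 800/2700]
  600 → container 1  [load 2700/2700]
4 containers opened.

4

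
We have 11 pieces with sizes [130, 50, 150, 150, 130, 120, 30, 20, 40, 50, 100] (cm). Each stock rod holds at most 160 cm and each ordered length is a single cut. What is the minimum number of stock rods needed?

Total = 150 + 150 + 130 + 130 + 120 + 100 + 50 + 50 + 40 + 30 + 20 = 970 cm.
Lower bound: ⌈970/160⌉ = 7 stock rods.
A packing using 7 stock rods:
  stock rod 1: 150 = 150
  stock rod 2: 150 = 150
  stock rod 3: 130 + 30 = 160
  stock rod 4: 130 + 20 = 150
  stock rod 5: 120 + 40 = 160
  stock rod 6: 100 + 50 = 150
  stock rod 7: 50 = 50
This matches the lower bound, so 7 is optimal.

7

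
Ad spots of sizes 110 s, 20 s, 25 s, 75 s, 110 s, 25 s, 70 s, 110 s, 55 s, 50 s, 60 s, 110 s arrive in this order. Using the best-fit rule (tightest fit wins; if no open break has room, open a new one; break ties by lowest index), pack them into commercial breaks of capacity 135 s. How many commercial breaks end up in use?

7

  110 → break 1 (new)  [load 110/135]
  20 → break 1  [load 130/135]
  25 → break 2 (new)  [load 25/135]
  75 → break 2  [load 100/135]
  110 → break 3 (new)  [load 110/135]
  25 → break 3  [load 135/135]
  70 → break 4 (new)  [load 70/135]
  110 → break 5 (new)  [load 110/135]
  55 → break 4  [load 125/135]
  50 → break 6 (new)  [load 50/135]
  60 → break 6  [load 110/135]
  110 → break 7 (new)  [load 110/135]
7 commercial breaks opened.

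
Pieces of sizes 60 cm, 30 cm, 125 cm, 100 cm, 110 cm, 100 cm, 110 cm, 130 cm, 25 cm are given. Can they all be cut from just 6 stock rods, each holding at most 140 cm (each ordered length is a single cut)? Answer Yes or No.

No

Total = 790 cm; ⌈790/140⌉ = 6.
The bound of 6 does not rule out 6, but exhaustive search shows no assignment into 6 stock rods of capacity 140 cm exists — the minimum is 7.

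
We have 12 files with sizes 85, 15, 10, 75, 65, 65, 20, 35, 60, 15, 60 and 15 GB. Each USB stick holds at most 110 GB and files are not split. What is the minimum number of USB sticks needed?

Total = 85 + 75 + 65 + 65 + 60 + 60 + 35 + 20 + 15 + 15 + 15 + 10 = 520 GB.
Lower bound: ⌈520/110⌉ = 5 USB sticks.
Also, 6 files each exceed 55 GB, and no two of those can share a USB stick, so at least 6 USB sticks are needed.
A packing using 6 USB sticks:
  USB stick 1: 85 + 20 = 105
  USB stick 2: 75 + 35 = 110
  USB stick 3: 65 + 15 + 15 + 15 = 110
  USB stick 4: 65 + 10 = 75
  USB stick 5: 60 = 60
  USB stick 6: 60 = 60
This matches the lower bound, so 6 is optimal.

6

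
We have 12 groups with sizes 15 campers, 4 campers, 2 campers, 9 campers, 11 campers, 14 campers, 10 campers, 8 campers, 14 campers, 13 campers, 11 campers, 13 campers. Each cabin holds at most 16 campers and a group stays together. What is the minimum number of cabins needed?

Total = 15 + 14 + 14 + 13 + 13 + 11 + 11 + 10 + 9 + 8 + 4 + 2 = 124 campers.
Lower bound: ⌈124/16⌉ = 8 cabins.
Also, 9 groups each exceed 8 campers, and no two of those can share a cabin, so at least 9 cabins are needed.
A packing using 10 cabins:
  cabin 1: 15 = 15
  cabin 2: 14 + 2 = 16
  cabin 3: 14 = 14
  cabin 4: 13 = 13
  cabin 5: 13 = 13
  cabin 6: 11 + 4 = 15
  cabin 7: 11 = 11
  cabin 8: 10 = 10
  cabin 9: 9 = 9
  cabin 10: 8 = 8
No arrangement into 9 cabins stays within capacity, so 10 is optimal.

10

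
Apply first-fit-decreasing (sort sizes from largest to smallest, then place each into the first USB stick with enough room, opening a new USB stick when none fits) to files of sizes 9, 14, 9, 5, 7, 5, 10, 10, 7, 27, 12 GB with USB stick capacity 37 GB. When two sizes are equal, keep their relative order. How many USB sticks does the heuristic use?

4

Sorted descending: 27, 14, 12, 10, 10, 9, 9, 7, 7, 5, 5.
  27 → USB stick 1 (new)  [load 27/37]
  14 → USB stick 2 (new)  [load 14/37]
  12 → USB stick 2  [load 26/37]
  10 → USB stick 1  [load 37/37]
  10 → USB stick 2  [load 36/37]
  9 → USB stick 3 (new)  [load 9/37]
  9 → USB stick 3  [load 18/37]
  7 → USB stick 3  [load 25/37]
  7 → USB stick 3  [load 32/37]
  5 → USB stick 3  [load 37/37]
  5 → USB stick 4 (new)  [load 5/37]
4 USB sticks opened.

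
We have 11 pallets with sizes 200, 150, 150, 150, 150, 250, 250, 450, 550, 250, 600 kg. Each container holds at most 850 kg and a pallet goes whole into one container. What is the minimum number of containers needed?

Total = 600 + 550 + 450 + 250 + 250 + 250 + 200 + 150 + 150 + 150 + 150 = 3150 kg.
Lower bound: ⌈3150/850⌉ = 4 containers.
A packing using 4 containers:
  container 1: 600 + 250 = 850
  container 2: 550 + 250 = 800
  container 3: 450 + 250 + 150 = 850
  container 4: 200 + 150 + 150 + 150 = 650
This matches the lower bound, so 4 is optimal.

4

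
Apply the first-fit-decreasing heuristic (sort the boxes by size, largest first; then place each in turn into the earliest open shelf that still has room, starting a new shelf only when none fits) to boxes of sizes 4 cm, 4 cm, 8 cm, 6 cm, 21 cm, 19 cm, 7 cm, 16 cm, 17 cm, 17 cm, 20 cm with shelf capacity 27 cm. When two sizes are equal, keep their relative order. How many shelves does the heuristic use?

6

Sorted descending: 21, 20, 19, 17, 17, 16, 8, 7, 6, 4, 4.
  21 → shelf 1 (new)  [load 21/27]
  20 → shelf 2 (new)  [load 20/27]
  19 → shelf 3 (new)  [load 19/27]
  17 → shelf 4 (new)  [load 17/27]
  17 → shelf 5 (new)  [load 17/27]
  16 → shelf 6 (new)  [load 16/27]
  8 → shelf 3  [load 27/27]
  7 → shelf 2  [load 27/27]
  6 → shelf 1  [load 27/27]
  4 → shelf 4  [load 21/27]
  4 → shelf 4  [load 25/27]
6 shelves opened.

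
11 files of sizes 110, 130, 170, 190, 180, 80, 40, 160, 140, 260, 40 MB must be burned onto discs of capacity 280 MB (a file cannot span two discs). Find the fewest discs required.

6

Total = 260 + 190 + 180 + 170 + 160 + 140 + 130 + 110 + 80 + 40 + 40 = 1500 MB.
Lower bound: ⌈1500/280⌉ = 6 discs.
A packing using 6 discs:
  disc 1: 260 = 260
  disc 2: 190 + 80 = 270
  disc 3: 180 + 40 + 40 = 260
  disc 4: 170 + 110 = 280
  disc 5: 160 = 160
  disc 6: 140 + 130 = 270
This matches the lower bound, so 6 is optimal.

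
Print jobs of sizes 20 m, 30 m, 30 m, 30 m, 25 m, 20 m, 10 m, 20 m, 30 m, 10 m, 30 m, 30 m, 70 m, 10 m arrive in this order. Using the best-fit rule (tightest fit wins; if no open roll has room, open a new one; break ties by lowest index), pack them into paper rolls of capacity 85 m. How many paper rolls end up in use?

5

  20 → roll 1 (new)  [load 20/85]
  30 → roll 1  [load 50/85]
  30 → roll 1  [load 80/85]
  30 → roll 2 (new)  [load 30/85]
  25 → roll 2  [load 55/85]
  20 → roll 2  [load 75/85]
  10 → roll 2  [load 85/85]
  20 → roll 3 (new)  [load 20/85]
  30 → roll 3  [load 50/85]
  10 → roll 3  [load 60/85]
  30 → roll 4 (new)  [load 30/85]
  30 → roll 4  [load 60/85]
  70 → roll 5 (new)  [load 70/85]
  10 → roll 5  [load 80/85]
5 paper rolls opened.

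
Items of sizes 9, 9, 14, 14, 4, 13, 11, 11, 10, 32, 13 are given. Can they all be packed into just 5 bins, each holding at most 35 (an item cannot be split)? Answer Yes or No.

A valid assignment using 5 bins:
  bin 1: 32 = 32
  bin 2: 14 + 14 + 4 = 32
  bin 3: 13 + 13 + 9 = 35
  bin 4: 11 + 11 + 10 = 32
  bin 5: 9 = 9
Every load is within 35, so 5 bins suffice.

Yes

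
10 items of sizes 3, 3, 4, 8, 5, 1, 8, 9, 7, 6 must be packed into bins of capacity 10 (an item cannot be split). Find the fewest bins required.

Total = 9 + 8 + 8 + 7 + 6 + 5 + 4 + 3 + 3 + 1 = 54.
Lower bound: ⌈54/10⌉ = 6 bins.
A packing using 6 bins:
  bin 1: 9 + 1 = 10
  bin 2: 8 = 8
  bin 3: 8 = 8
  bin 4: 7 + 3 = 10
  bin 5: 6 + 4 = 10
  bin 6: 5 + 3 = 8
This matches the lower bound, so 6 is optimal.

6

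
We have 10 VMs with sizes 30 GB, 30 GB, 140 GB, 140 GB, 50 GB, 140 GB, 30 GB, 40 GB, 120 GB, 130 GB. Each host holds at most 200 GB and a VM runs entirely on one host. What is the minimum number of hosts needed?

Total = 140 + 140 + 140 + 130 + 120 + 50 + 40 + 30 + 30 + 30 = 850 GB.
Lower bound: ⌈850/200⌉ = 5 hosts.
A packing using 5 hosts:
  host 1: 140 + 50 = 190
  host 2: 140 + 40 = 180
  host 3: 140 + 30 + 30 = 200
  host 4: 130 + 30 = 160
  host 5: 120 = 120
This matches the lower bound, so 5 is optimal.

5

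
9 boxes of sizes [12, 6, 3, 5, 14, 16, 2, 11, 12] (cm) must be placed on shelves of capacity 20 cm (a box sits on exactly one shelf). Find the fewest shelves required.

5

Total = 16 + 14 + 12 + 12 + 11 + 6 + 5 + 3 + 2 = 81 cm.
Lower bound: ⌈81/20⌉ = 5 shelves.
A packing using 5 shelves:
  shelf 1: 16 + 3 = 19
  shelf 2: 14 + 6 = 20
  shelf 3: 12 + 5 + 2 = 19
  shelf 4: 12 = 12
  shelf 5: 11 = 11
This matches the lower bound, so 5 is optimal.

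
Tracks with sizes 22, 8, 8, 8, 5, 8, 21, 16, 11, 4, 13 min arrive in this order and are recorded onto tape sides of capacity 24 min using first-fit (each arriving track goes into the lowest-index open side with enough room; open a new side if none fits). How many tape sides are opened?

6

  22 → side 1 (new)  [load 22/24]
  8 → side 2 (new)  [load 8/24]
  8 → side 2  [load 16/24]
  8 → side 2  [load 24/24]
  5 → side 3 (new)  [load 5/24]
  8 → side 3  [load 13/24]
  21 → side 4 (new)  [load 21/24]
  16 → side 5 (new)  [load 16/24]
  11 → side 3  [load 24/24]
  4 → side 5  [load 20/24]
  13 → side 6 (new)  [load 13/24]
6 tape sides opened.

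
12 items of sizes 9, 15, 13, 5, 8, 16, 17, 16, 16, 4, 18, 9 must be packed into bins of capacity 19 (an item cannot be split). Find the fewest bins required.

Total = 18 + 17 + 16 + 16 + 16 + 15 + 13 + 9 + 9 + 8 + 5 + 4 = 146.
Lower bound: ⌈146/19⌉ = 8 bins.
A packing using 9 bins:
  bin 1: 18 = 18
  bin 2: 17 = 17
  bin 3: 16 = 16
  bin 4: 16 = 16
  bin 5: 16 = 16
  bin 6: 15 + 4 = 19
  bin 7: 13 + 5 = 18
  bin 8: 9 + 9 = 18
  bin 9: 8 = 8
No arrangement into 8 bins stays within capacity, so 9 is optimal.

9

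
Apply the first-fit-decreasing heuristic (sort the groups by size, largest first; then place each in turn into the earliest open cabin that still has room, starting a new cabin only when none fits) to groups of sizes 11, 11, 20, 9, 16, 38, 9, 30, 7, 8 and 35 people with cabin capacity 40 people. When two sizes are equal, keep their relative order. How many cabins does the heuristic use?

6

Sorted descending: 38, 35, 30, 20, 16, 11, 11, 9, 9, 8, 7.
  38 → cabin 1 (new)  [load 38/40]
  35 → cabin 2 (new)  [load 35/40]
  30 → cabin 3 (new)  [load 30/40]
  20 → cabin 4 (new)  [load 20/40]
  16 → cabin 4  [load 36/40]
  11 → cabin 5 (new)  [load 11/40]
  11 → cabin 5  [load 22/40]
  9 → cabin 3  [load 39/40]
  9 → cabin 5  [load 31/40]
  8 → cabin 5  [load 39/40]
  7 → cabin 6 (new)  [load 7/40]
6 cabins opened.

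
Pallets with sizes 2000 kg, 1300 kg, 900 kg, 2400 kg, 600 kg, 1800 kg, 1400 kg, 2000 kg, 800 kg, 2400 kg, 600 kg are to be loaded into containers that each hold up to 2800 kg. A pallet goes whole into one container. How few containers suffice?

7

Total = 2400 + 2400 + 2000 + 2000 + 1800 + 1400 + 1300 + 900 + 800 + 600 + 600 = 16200 kg.
Lower bound: ⌈16200/2800⌉ = 6 containers.
A packing using 7 containers:
  container 1: 2400 = 2400
  container 2: 2400 = 2400
  container 3: 2000 + 800 = 2800
  container 4: 2000 + 600 = 2600
  container 5: 1800 + 900 = 2700
  container 6: 1400 + 1300 = 2700
  container 7: 600 = 600
No arrangement into 6 containers stays within capacity, so 7 is optimal.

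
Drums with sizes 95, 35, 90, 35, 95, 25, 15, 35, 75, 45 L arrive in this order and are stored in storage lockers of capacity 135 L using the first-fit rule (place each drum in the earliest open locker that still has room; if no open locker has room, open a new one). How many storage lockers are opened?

  95 → locker 1 (new)  [load 95/135]
  35 → locker 1  [load 130/135]
  90 → locker 2 (new)  [load 90/135]
  35 → locker 2  [load 125/135]
  95 → locker 3 (new)  [load 95/135]
  25 → locker 3  [load 120/135]
  15 → locker 3  [load 135/135]
  35 → locker 4 (new)  [load 35/135]
  75 → locker 4  [load 110/135]
  45 → locker 5 (new)  [load 45/135]
5 storage lockers opened.

5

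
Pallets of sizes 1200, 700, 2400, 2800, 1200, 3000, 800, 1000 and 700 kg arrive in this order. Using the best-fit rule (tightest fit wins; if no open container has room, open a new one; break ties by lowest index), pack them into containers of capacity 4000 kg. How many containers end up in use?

4

  1200 → container 1 (new)  [load 1200/4000]
  700 → container 1  [load 1900/4000]
  2400 → container 2 (new)  [load 2400/4000]
  2800 → container 3 (new)  [load 2800/4000]
  1200 → container 3  [load 4000/4000]
  3000 → container 4 (new)  [load 3000/4000]
  800 → container 4  [load 3800/4000]
  1000 → container 2  [load 3400/4000]
  700 → container 1  [load 2600/4000]
4 containers opened.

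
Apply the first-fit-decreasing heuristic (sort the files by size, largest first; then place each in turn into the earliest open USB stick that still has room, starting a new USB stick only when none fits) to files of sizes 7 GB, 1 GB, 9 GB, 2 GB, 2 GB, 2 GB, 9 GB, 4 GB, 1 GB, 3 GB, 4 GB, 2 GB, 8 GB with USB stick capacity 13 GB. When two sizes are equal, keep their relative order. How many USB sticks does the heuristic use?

5

Sorted descending: 9, 9, 8, 7, 4, 4, 3, 2, 2, 2, 2, 1, 1.
  9 → USB stick 1 (new)  [load 9/13]
  9 → USB stick 2 (new)  [load 9/13]
  8 → USB stick 3 (new)  [load 8/13]
  7 → USB stick 4 (new)  [load 7/13]
  4 → USB stick 1  [load 13/13]
  4 → USB stick 2  [load 13/13]
  3 → USB stick 3  [load 11/13]
  2 → USB stick 3  [load 13/13]
  2 → USB stick 4  [load 9/13]
  2 → USB stick 4  [load 11/13]
  2 → USB stick 4  [load 13/13]
  1 → USB stick 5 (new)  [load 1/13]
  1 → USB stick 5  [load 2/13]
5 USB sticks opened.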